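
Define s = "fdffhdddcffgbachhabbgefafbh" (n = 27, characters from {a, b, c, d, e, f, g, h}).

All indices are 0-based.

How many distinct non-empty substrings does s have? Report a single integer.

sorted suffixes:
  #0 SA[0]=17  'abbgefafbh'
  #1 SA[1]=13  'achhabbgefafbh'
  #2 SA[2]=23  'afbh'
  #3 SA[3]=12  'bachhabbgefafbh'
  #4 SA[4]=18  'bbgefafbh'
  #5 SA[5]=19  'bgefafbh'
  #6 SA[6]=25  'bh'
  #7 SA[7]=8  'cffgbachhabbgefafbh'
  #8 SA[8]=14  'chhabbgefafbh'
  #9 SA[9]=7  'dcffgbachhabbgefafbh'
  #10 SA[10]=6  'ddcffgbachhabbgefafbh'
  #11 SA[11]=5  'dddcffgbachhabbgefafbh'
  #12 SA[12]=1  'dffhdddcffgbachhabbgefafbh'
  #13 SA[13]=21  'efafbh'
  #14 SA[14]=22  'fafbh'
  #15 SA[15]=24  'fbh'
  #16 SA[16]=0  'fdffhdddcffgbachhabbgefafbh'
  #17 SA[17]=9  'ffgbachhabbgefafbh'
  #18 SA[18]=2  'ffhdddcffgbachhabbgefafbh'
  #19 SA[19]=10  'fgbachhabbgefafbh'
  #20 SA[20]=3  'fhdddcffgbachhabbgefafbh'
  #21 SA[21]=11  'gbachhabbgefafbh'
  #22 SA[22]=20  'gefafbh'
  #23 SA[23]=26  'h'
  #24 SA[24]=16  'habbgefafbh'
  #25 SA[25]=4  'hdddcffgbachhabbgefafbh'
  #26 SA[26]=15  'hhabbgefafbh'

SA = [17, 13, 23, 12, 18, 19, 25, 8, 14, 7, 6, 5, 1, 21, 22, 24, 0, 9, 2, 10, 3, 11, 20, 26, 16, 4, 15]
rank  pair      lcp
   1  s[17:],s[13:]  1  'a'
   2  s[13:],s[23:]  1  'a'
   3  s[23:],s[12:]  0  ''
   4  s[12:],s[18:]  1  'b'
   5  s[18:],s[19:]  1  'b'
   6  s[19:],s[25:]  1  'b'
   7  s[25:],s[8:]  0  ''
   8  s[8:],s[14:]  1  'c'
   9  s[14:],s[7:]  0  ''
  10  s[7:],s[6:]  1  'd'
  11  s[6:],s[5:]  2  'dd'
  12  s[5:],s[1:]  1  'd'
  13  s[1:],s[21:]  0  ''
  14  s[21:],s[22:]  0  ''
  15  s[22:],s[24:]  1  'f'
  16  s[24:],s[0:]  1  'f'
  17  s[0:],s[9:]  1  'f'
  18  s[9:],s[2:]  2  'ff'
  19  s[2:],s[10:]  1  'f'
  20  s[10:],s[3:]  1  'f'
  21  s[3:],s[11:]  0  ''
  22  s[11:],s[20:]  1  'g'
  23  s[20:],s[26:]  0  ''
  24  s[26:],s[16:]  1  'h'
  25  s[16:],s[4:]  1  'h'
  26  s[4:],s[15:]  1  'h'

n(n+1)/2 = 27·28/2 = 378
Σ LCP = 0 + 1 + 1 + 0 + 1 + 1 + 1 + 0 + 1 + 0 + 1 + 2 + 1 + 0 + 0 + 1 + 1 + 1 + 2 + 1 + 1 + 0 + 1 + 0 + 1 + 1 + 1 = 21
distinct = 378 − 21 = 357

357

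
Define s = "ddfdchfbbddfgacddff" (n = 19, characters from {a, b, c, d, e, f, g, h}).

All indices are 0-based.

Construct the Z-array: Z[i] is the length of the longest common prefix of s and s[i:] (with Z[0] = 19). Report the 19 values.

[19, 1, 0, 1, 0, 0, 0, 0, 0, 3, 1, 0, 0, 0, 0, 3, 1, 0, 0]

Z[0]=19
i=1: i≥r, start 0; Z[1]=1 extend→box=[1,2)
i=2: i≥r, start 0; Z[2]=0
i=3: i≥r, start 0; Z[3]=1 extend→box=[3,4)
i=4: i≥r, start 0; Z[4]=0
i=5: i≥r, start 0; Z[5]=0
i=6: i≥r, start 0; Z[6]=0
i=7: i≥r, start 0; Z[7]=0
i=8: i≥r, start 0; Z[8]=0
i=9: i≥r, start 0; Z[9]=3 extend→box=[9,12)
i=10: min(r-i=2, Z[1]=1)=1; Z[10]=1
i=11: min(r-i=1, Z[2]=0)=0; Z[11]=0
i=12: i≥r, start 0; Z[12]=0
i=13: i≥r, start 0; Z[13]=0
i=14: i≥r, start 0; Z[14]=0
i=15: i≥r, start 0; Z[15]=3 extend→box=[15,18)
i=16: min(r-i=2, Z[1]=1)=1; Z[16]=1
i=17: min(r-i=1, Z[2]=0)=0; Z[17]=0
i=18: i≥r, start 0; Z[18]=0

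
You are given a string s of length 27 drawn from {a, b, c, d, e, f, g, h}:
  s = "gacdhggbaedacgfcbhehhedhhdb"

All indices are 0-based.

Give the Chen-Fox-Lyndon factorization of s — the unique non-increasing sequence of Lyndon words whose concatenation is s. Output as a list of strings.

["g", "acdhggbaedacgfcbhehhedhhdb"]

emit factor 1: 'g' (i=0, period=1)
emit factor 2: 'acdhggbaedacgfcbhehhedhhdb' (i=1, period=26)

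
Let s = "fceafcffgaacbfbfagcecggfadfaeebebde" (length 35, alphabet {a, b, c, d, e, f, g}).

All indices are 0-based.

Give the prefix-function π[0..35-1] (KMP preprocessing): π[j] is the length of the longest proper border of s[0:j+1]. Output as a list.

π[0] = 0
j=1 s[j]='c': π[1]=0 (border '')
j=2 s[j]='e': π[2]=0 (border '')
j=3 s[j]='a': π[3]=0 (border '')
j=4 s[j]='f': π[4]=1 (border 'f')
j=5 s[j]='c': π[5]=2 (border 'fc')
j=6 s[j]='f': k: 2→0; π[6]=1 (border 'f')
j=7 s[j]='f': k: 1→0; π[7]=1 (border 'f')
j=8 s[j]='g': k: 1→0; π[8]=0 (border '')
j=9 s[j]='a': π[9]=0 (border '')
j=10 s[j]='a': π[10]=0 (border '')
j=11 s[j]='c': π[11]=0 (border '')
j=12 s[j]='b': π[12]=0 (border '')
j=13 s[j]='f': π[13]=1 (border 'f')
j=14 s[j]='b': k: 1→0; π[14]=0 (border '')
j=15 s[j]='f': π[15]=1 (border 'f')
j=16 s[j]='a': k: 1→0; π[16]=0 (border '')
j=17 s[j]='g': π[17]=0 (border '')
j=18 s[j]='c': π[18]=0 (border '')
j=19 s[j]='e': π[19]=0 (border '')
j=20 s[j]='c': π[20]=0 (border '')
j=21 s[j]='g': π[21]=0 (border '')
j=22 s[j]='g': π[22]=0 (border '')
j=23 s[j]='f': π[23]=1 (border 'f')
j=24 s[j]='a': k: 1→0; π[24]=0 (border '')
j=25 s[j]='d': π[25]=0 (border '')
j=26 s[j]='f': π[26]=1 (border 'f')
j=27 s[j]='a': k: 1→0; π[27]=0 (border '')
j=28 s[j]='e': π[28]=0 (border '')
j=29 s[j]='e': π[29]=0 (border '')
j=30 s[j]='b': π[30]=0 (border '')
j=31 s[j]='e': π[31]=0 (border '')
j=32 s[j]='b': π[32]=0 (border '')
j=33 s[j]='d': π[33]=0 (border '')
j=34 s[j]='e': π[34]=0 (border '')

[0, 0, 0, 0, 1, 2, 1, 1, 0, 0, 0, 0, 0, 1, 0, 1, 0, 0, 0, 0, 0, 0, 0, 1, 0, 0, 1, 0, 0, 0, 0, 0, 0, 0, 0]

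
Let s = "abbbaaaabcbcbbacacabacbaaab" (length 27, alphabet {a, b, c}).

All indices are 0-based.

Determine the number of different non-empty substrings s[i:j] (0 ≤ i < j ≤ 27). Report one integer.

326

rank | idx | suffix
   0 |   4 | aaaabcbcbbacacabacbaaab
   1 |  23 | aaab
   2 |   5 | aaabcbcbbacacabacbaaab
   3 |  24 | aab
   4 |   6 | aabcbcbbacacabacbaaab
   5 |  25 | ab
   6 |  18 | abacbaaab
   7 |   0 | abbbaaaabcbcbbacacabacbaaab
   8 |   7 | abcbcbbacacabacbaaab
   9 |  16 | acabacbaaab
  10 |  14 | acacabacbaaab
  11 |  20 | acbaaab
  12 |  26 | b
  13 |   3 | baaaabcbcbbacacabacbaaab
  14 |  22 | baaab
  15 |  13 | bacacabacbaaab
  16 |  19 | bacbaaab
  17 |   2 | bbaaaabcbcbbacacabacbaaab
  18 |  12 | bbacacabacbaaab
  19 |   1 | bbbaaaabcbcbbacacabacbaaab
  20 |  10 | bcbbacacabacbaaab
  21 |   8 | bcbcbbacacabacbaaab
  22 |  17 | cabacbaaab
  23 |  15 | cacabacbaaab
  24 |  21 | cbaaab
  25 |  11 | cbbacacabacbaaab
  26 |   9 | cbcbbacacabacbaaab

SA = [4, 23, 5, 24, 6, 25, 18, 0, 7, 16, 14, 20, 26, 3, 22, 13, 19, 2, 12, 1, 10, 8, 17, 15, 21, 11, 9]
i: (SA[i-1],SA[i]) lcp shared
  1: (4,23) 3 'aaa'
  2: (23,5) 4 'aaab'
  3: (5,24) 2 'aa'
  4: (24,6) 3 'aab'
  5: (6,25) 1 'a'
  6: (25,18) 2 'ab'
  7: (18,0) 2 'ab'
  8: (0,7) 2 'ab'
  9: (7,16) 1 'a'
  10: (16,14) 3 'aca'
  11: (14,20) 2 'ac'
  12: (20,26) 0 ''
  13: (26,3) 1 'b'
  14: (3,22) 4 'baaa'
  15: (22,13) 2 'ba'
  16: (13,19) 3 'bac'
  17: (19,2) 1 'b'
  18: (2,12) 3 'bba'
  19: (12,1) 2 'bb'
  20: (1,10) 1 'b'
  21: (10,8) 3 'bcb'
  22: (8,17) 0 ''
  23: (17,15) 2 'ca'
  24: (15,21) 1 'c'
  25: (21,11) 2 'cb'
  26: (11,9) 2 'cb'

n(n+1)/2 = 27·28/2 = 378
Σ LCP = 0 + 3 + 4 + 2 + 3 + 1 + 2 + 2 + 2 + 1 + 3 + 2 + 0 + 1 + 4 + 2 + 3 + 1 + 3 + 2 + 1 + 3 + 0 + 2 + 1 + 2 + 2 = 52
distinct = 378 − 52 = 326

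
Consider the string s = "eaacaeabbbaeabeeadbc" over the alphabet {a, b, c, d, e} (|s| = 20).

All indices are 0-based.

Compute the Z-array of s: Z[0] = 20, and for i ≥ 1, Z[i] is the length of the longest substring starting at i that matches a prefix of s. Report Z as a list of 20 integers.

[20, 0, 0, 0, 0, 2, 0, 0, 0, 0, 0, 2, 0, 0, 1, 2, 0, 0, 0, 0]

Z[0]=20
i=1: outside box; Z[1]=0
i=2: outside box; Z[2]=0
i=3: outside box; Z[3]=0
i=4: outside box; Z[4]=0
i=5: outside box; Z[5]=2 extend→box=[5,7)
i=6: min(r-i=1, Z[1]=0)=0; Z[6]=0
i=7: outside box; Z[7]=0
i=8: outside box; Z[8]=0
i=9: outside box; Z[9]=0
i=10: outside box; Z[10]=0
i=11: outside box; Z[11]=2 extend→box=[11,13)
i=12: min(r-i=1, Z[1]=0)=0; Z[12]=0
i=13: outside box; Z[13]=0
i=14: outside box; Z[14]=1 extend→box=[14,15)
i=15: outside box; Z[15]=2 extend→box=[15,17)
i=16: min(r-i=1, Z[1]=0)=0; Z[16]=0
i=17: outside box; Z[17]=0
i=18: outside box; Z[18]=0
i=19: outside box; Z[19]=0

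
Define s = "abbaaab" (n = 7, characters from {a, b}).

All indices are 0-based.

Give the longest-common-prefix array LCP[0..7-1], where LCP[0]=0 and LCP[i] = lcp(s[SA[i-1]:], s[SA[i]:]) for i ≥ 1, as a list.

[0, 2, 1, 2, 0, 1, 1]

sorted suffixes:
  #0 SA[0]=3  'aaab'
  #1 SA[1]=4  'aab'
  #2 SA[2]=5  'ab'
  #3 SA[3]=0  'abbaaab'
  #4 SA[4]=6  'b'
  #5 SA[5]=2  'baaab'
  #6 SA[6]=1  'bbaaab'

SA = [3, 4, 5, 0, 6, 2, 1]
i: (SA[i-1],SA[i]) lcp shared
  1: (3,4) 2 'aa'
  2: (4,5) 1 'a'
  3: (5,0) 2 'ab'
  4: (0,6) 0 ''
  5: (6,2) 1 'b'
  6: (2,1) 1 'b'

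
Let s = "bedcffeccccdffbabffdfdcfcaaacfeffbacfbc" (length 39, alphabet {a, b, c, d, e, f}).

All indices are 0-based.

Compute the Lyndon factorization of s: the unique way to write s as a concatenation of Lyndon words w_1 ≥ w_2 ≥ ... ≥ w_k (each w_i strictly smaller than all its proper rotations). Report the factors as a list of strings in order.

emit factor 1: 'bedcffeccccdff' (i=0, period=14)
emit factor 2: 'b' (i=14, period=1)
emit factor 3: 'abffdfdcfc' (i=15, period=10)
emit factor 4: 'aaacfeffbacfbc' (i=25, period=14)

["bedcffeccccdff", "b", "abffdfdcfc", "aaacfeffbacfbc"]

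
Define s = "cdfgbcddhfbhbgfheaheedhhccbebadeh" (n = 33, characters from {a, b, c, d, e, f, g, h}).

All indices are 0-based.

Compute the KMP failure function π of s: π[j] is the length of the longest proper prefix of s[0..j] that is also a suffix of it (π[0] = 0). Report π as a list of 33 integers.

[0, 0, 0, 0, 0, 1, 2, 0, 0, 0, 0, 0, 0, 0, 0, 0, 0, 0, 0, 0, 0, 0, 0, 0, 1, 1, 0, 0, 0, 0, 0, 0, 0]

π[0] = 0
j=1 s[j]='d': π[1]=0 (border '')
j=2 s[j]='f': π[2]=0 (border '')
j=3 s[j]='g': π[3]=0 (border '')
j=4 s[j]='b': π[4]=0 (border '')
j=5 s[j]='c': π[5]=1 (border 'c')
j=6 s[j]='d': π[6]=2 (border 'cd')
j=7 s[j]='d': k: 2→0; π[7]=0 (border '')
j=8 s[j]='h': π[8]=0 (border '')
j=9 s[j]='f': π[9]=0 (border '')
j=10 s[j]='b': π[10]=0 (border '')
j=11 s[j]='h': π[11]=0 (border '')
j=12 s[j]='b': π[12]=0 (border '')
j=13 s[j]='g': π[13]=0 (border '')
j=14 s[j]='f': π[14]=0 (border '')
j=15 s[j]='h': π[15]=0 (border '')
j=16 s[j]='e': π[16]=0 (border '')
j=17 s[j]='a': π[17]=0 (border '')
j=18 s[j]='h': π[18]=0 (border '')
j=19 s[j]='e': π[19]=0 (border '')
j=20 s[j]='e': π[20]=0 (border '')
j=21 s[j]='d': π[21]=0 (border '')
j=22 s[j]='h': π[22]=0 (border '')
j=23 s[j]='h': π[23]=0 (border '')
j=24 s[j]='c': π[24]=1 (border 'c')
j=25 s[j]='c': k: 1→0; π[25]=1 (border 'c')
j=26 s[j]='b': k: 1→0; π[26]=0 (border '')
j=27 s[j]='e': π[27]=0 (border '')
j=28 s[j]='b': π[28]=0 (border '')
j=29 s[j]='a': π[29]=0 (border '')
j=30 s[j]='d': π[30]=0 (border '')
j=31 s[j]='e': π[31]=0 (border '')
j=32 s[j]='h': π[32]=0 (border '')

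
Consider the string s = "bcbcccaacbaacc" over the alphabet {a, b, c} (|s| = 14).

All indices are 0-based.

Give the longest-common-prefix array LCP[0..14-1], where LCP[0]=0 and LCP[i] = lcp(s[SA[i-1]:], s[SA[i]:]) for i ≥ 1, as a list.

[0, 3, 1, 2, 0, 1, 2, 0, 1, 1, 2, 1, 2, 2]

sorted suffixes:
  #0 SA[0]=6  'aacbaacc'
  #1 SA[1]=10  'aacc'
  #2 SA[2]=7  'acbaacc'
  #3 SA[3]=11  'acc'
  #4 SA[4]=9  'baacc'
  #5 SA[5]=0  'bcbcccaacbaacc'
  #6 SA[6]=2  'bcccaacbaacc'
  #7 SA[7]=13  'c'
  #8 SA[8]=5  'caacbaacc'
  #9 SA[9]=8  'cbaacc'
  #10 SA[10]=1  'cbcccaacbaacc'
  #11 SA[11]=12  'cc'
  #12 SA[12]=4  'ccaacbaacc'
  #13 SA[13]=3  'cccaacbaacc'

SA = [6, 10, 7, 11, 9, 0, 2, 13, 5, 8, 1, 12, 4, 3]
i: (SA[i-1],SA[i]) lcp shared
  1: (6,10) 3 'aac'
  2: (10,7) 1 'a'
  3: (7,11) 2 'ac'
  4: (11,9) 0 ''
  5: (9,0) 1 'b'
  6: (0,2) 2 'bc'
  7: (2,13) 0 ''
  8: (13,5) 1 'c'
  9: (5,8) 1 'c'
  10: (8,1) 2 'cb'
  11: (1,12) 1 'c'
  12: (12,4) 2 'cc'
  13: (4,3) 2 'cc'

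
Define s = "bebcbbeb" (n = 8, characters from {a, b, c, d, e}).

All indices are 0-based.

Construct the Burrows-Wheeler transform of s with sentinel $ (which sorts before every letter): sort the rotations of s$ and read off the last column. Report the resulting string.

rank  rotation   last
    0  $bebcbbeb  b
    1  b$bebcbbe  e
    2  bbeb$bebc  c
    3  bcbbeb$be  e
    4  beb$bebcb  b
    5  bebcbbeb$  $
    6  cbbeb$beb  b
    7  eb$bebcbb  b
    8  ebcbbeb$b  b

beceb$bbb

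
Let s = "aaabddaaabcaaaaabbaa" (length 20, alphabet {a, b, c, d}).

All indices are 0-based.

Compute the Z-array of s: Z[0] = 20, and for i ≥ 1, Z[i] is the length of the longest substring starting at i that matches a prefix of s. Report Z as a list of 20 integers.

Z[0]=20
i=1: i≥r, start 0; Z[1]=2 grow→box=[1,3)
i=2: min(r-i=1, Z[1]=2)=1; Z[2]=1
i=3: i≥r, start 0; Z[3]=0
i=4: i≥r, start 0; Z[4]=0
i=5: i≥r, start 0; Z[5]=0
i=6: i≥r, start 0; Z[6]=4 grow→box=[6,10)
i=7: min(r-i=3, Z[1]=2)=2; Z[7]=2
i=8: min(r-i=2, Z[2]=1)=1; Z[8]=1
i=9: min(r-i=1, Z[3]=0)=0; Z[9]=0
i=10: i≥r, start 0; Z[10]=0
i=11: i≥r, start 0; Z[11]=3 grow→box=[11,14)
i=12: min(r-i=2, Z[1]=2)=2; Z[12]=3 grow→box=[12,15)
i=13: min(r-i=2, Z[1]=2)=2; Z[13]=4 grow→box=[13,17)
i=14: min(r-i=3, Z[1]=2)=2; Z[14]=2
i=15: min(r-i=2, Z[2]=1)=1; Z[15]=1
i=16: min(r-i=1, Z[3]=0)=0; Z[16]=0
i=17: i≥r, start 0; Z[17]=0
i=18: i≥r, start 0; Z[18]=2 grow→box=[18,20)
i=19: min(r-i=1, Z[1]=2)=1; Z[19]=1

[20, 2, 1, 0, 0, 0, 4, 2, 1, 0, 0, 3, 3, 4, 2, 1, 0, 0, 2, 1]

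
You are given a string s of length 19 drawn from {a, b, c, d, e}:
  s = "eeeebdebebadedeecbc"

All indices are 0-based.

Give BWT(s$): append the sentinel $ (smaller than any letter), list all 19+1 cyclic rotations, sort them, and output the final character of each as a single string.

rank  rotation              last
    0  $eeeebdebebadedeecbc  c
    1  adedeecbc$eeeebdebeb  b
    2  badedeecbc$eeeebdebe  e
    3  bc$eeeebdebebadedeec  c
    4  bdebebadedeecbc$eeee  e
    5  bebadedeecbc$eeeebde  e
    6  c$eeeebdebebadedeecb  b
    7  cbc$eeeebdebebadedee  e
    8  debebadedeecbc$eeeeb  b
    9  dedeecbc$eeeebdebeba  a
   10  deecbc$eeeebdebebade  e
   11  ebadedeecbc$eeeebdeb  b
   12  ebdebebadedeecbc$eee  e
   13  ebebadedeecbc$eeeebd  d
   14  ecbc$eeeebdebebadede  e
   15  edeecbc$eeeebdebebad  d
   16  eebdebebadedeecbc$ee  e
   17  eecbc$eeeebdebebaded  d
   18  eeebdebebadedeecbc$e  e
   19  eeeebdebebadedeecbc$  $

cbeceebebaebededede$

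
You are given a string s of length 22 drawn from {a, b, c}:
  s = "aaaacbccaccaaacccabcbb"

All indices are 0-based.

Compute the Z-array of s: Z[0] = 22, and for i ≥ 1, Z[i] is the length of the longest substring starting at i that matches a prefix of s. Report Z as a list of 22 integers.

Z[0]=22
i=1: i≥r, start 0; Z[1]=3 extend→box=[1,4)
i=2: min(r-i=2, Z[1]=3)=2; Z[2]=2
i=3: min(r-i=1, Z[2]=2)=1; Z[3]=1
i=4: i≥r, start 0; Z[4]=0
i=5: i≥r, start 0; Z[5]=0
i=6: i≥r, start 0; Z[6]=0
i=7: i≥r, start 0; Z[7]=0
i=8: i≥r, start 0; Z[8]=1 extend→box=[8,9)
i=9: i≥r, start 0; Z[9]=0
i=10: i≥r, start 0; Z[10]=0
i=11: i≥r, start 0; Z[11]=3 extend→box=[11,14)
i=12: min(r-i=2, Z[1]=3)=2; Z[12]=2
i=13: min(r-i=1, Z[2]=2)=1; Z[13]=1
i=14: i≥r, start 0; Z[14]=0
i=15: i≥r, start 0; Z[15]=0
i=16: i≥r, start 0; Z[16]=0
i=17: i≥r, start 0; Z[17]=1 extend→box=[17,18)
i=18: i≥r, start 0; Z[18]=0
i=19: i≥r, start 0; Z[19]=0
i=20: i≥r, start 0; Z[20]=0
i=21: i≥r, start 0; Z[21]=0

[22, 3, 2, 1, 0, 0, 0, 0, 1, 0, 0, 3, 2, 1, 0, 0, 0, 1, 0, 0, 0, 0]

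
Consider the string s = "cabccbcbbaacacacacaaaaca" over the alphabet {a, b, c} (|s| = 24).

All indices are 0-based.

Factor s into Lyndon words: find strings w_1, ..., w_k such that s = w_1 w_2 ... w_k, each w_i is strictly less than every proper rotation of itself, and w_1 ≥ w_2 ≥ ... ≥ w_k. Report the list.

["c", "abccbcbb", "aacacacac", "aaaac", "a"]

emit factor 1: 'c' (i=0, period=1)
emit factor 2: 'abccbcbb' (i=1, period=8)
emit factor 3: 'aacacacac' (i=9, period=9)
emit factor 4: 'aaaac' (i=18, period=5)
emit factor 5: 'a' (i=23, period=1)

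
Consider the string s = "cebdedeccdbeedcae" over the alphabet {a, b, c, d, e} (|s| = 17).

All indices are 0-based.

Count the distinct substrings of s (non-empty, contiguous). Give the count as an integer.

139

sorted suffixes:
  #0 SA[0]=15  'ae'
  #1 SA[1]=2  'bdedeccdbeedcae'
  #2 SA[2]=10  'beedcae'
  #3 SA[3]=14  'cae'
  #4 SA[4]=7  'ccdbeedcae'
  #5 SA[5]=8  'cdbeedcae'
  #6 SA[6]=0  'cebdedeccdbeedcae'
  #7 SA[7]=9  'dbeedcae'
  #8 SA[8]=13  'dcae'
  #9 SA[9]=5  'deccdbeedcae'
  #10 SA[10]=3  'dedeccdbeedcae'
  #11 SA[11]=16  'e'
  #12 SA[12]=1  'ebdedeccdbeedcae'
  #13 SA[13]=6  'eccdbeedcae'
  #14 SA[14]=12  'edcae'
  #15 SA[15]=4  'edeccdbeedcae'
  #16 SA[16]=11  'eedcae'

SA = [15, 2, 10, 14, 7, 8, 0, 9, 13, 5, 3, 16, 1, 6, 12, 4, 11]
rank  pair      lcp
   1  s[15:],s[2:]  0  ''
   2  s[2:],s[10:]  1  'b'
   3  s[10:],s[14:]  0  ''
   4  s[14:],s[7:]  1  'c'
   5  s[7:],s[8:]  1  'c'
   6  s[8:],s[0:]  1  'c'
   7  s[0:],s[9:]  0  ''
   8  s[9:],s[13:]  1  'd'
   9  s[13:],s[5:]  1  'd'
  10  s[5:],s[3:]  2  'de'
  11  s[3:],s[16:]  0  ''
  12  s[16:],s[1:]  1  'e'
  13  s[1:],s[6:]  1  'e'
  14  s[6:],s[12:]  1  'e'
  15  s[12:],s[4:]  2  'ed'
  16  s[4:],s[11:]  1  'e'

n(n+1)/2 = 17·18/2 = 153
Σ LCP = 0 + 0 + 1 + 0 + 1 + 1 + 1 + 0 + 1 + 1 + 2 + 0 + 1 + 1 + 1 + 2 + 1 = 14
distinct = 153 − 14 = 139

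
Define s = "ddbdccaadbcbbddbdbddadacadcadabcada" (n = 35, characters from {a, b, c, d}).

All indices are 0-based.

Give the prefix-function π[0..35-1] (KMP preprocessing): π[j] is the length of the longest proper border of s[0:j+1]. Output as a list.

[0, 1, 0, 1, 0, 0, 0, 0, 1, 0, 0, 0, 0, 1, 2, 3, 4, 0, 1, 2, 0, 1, 0, 0, 0, 1, 0, 0, 1, 0, 0, 0, 0, 1, 0]

π[0] = 0
j=1 s[j]='d': π[1]=1 (border 'd')
j=2 s[j]='b': k: 1→0; π[2]=0 (border '')
j=3 s[j]='d': π[3]=1 (border 'd')
j=4 s[j]='c': k: 1→0; π[4]=0 (border '')
j=5 s[j]='c': π[5]=0 (border '')
j=6 s[j]='a': π[6]=0 (border '')
j=7 s[j]='a': π[7]=0 (border '')
j=8 s[j]='d': π[8]=1 (border 'd')
j=9 s[j]='b': k: 1→0; π[9]=0 (border '')
j=10 s[j]='c': π[10]=0 (border '')
j=11 s[j]='b': π[11]=0 (border '')
j=12 s[j]='b': π[12]=0 (border '')
j=13 s[j]='d': π[13]=1 (border 'd')
j=14 s[j]='d': π[14]=2 (border 'dd')
j=15 s[j]='b': π[15]=3 (border 'ddb')
j=16 s[j]='d': π[16]=4 (border 'ddbd')
j=17 s[j]='b': k: 4→1→0; π[17]=0 (border '')
j=18 s[j]='d': π[18]=1 (border 'd')
j=19 s[j]='d': π[19]=2 (border 'dd')
j=20 s[j]='a': k: 2→1→0; π[20]=0 (border '')
j=21 s[j]='d': π[21]=1 (border 'd')
j=22 s[j]='a': k: 1→0; π[22]=0 (border '')
j=23 s[j]='c': π[23]=0 (border '')
j=24 s[j]='a': π[24]=0 (border '')
j=25 s[j]='d': π[25]=1 (border 'd')
j=26 s[j]='c': k: 1→0; π[26]=0 (border '')
j=27 s[j]='a': π[27]=0 (border '')
j=28 s[j]='d': π[28]=1 (border 'd')
j=29 s[j]='a': k: 1→0; π[29]=0 (border '')
j=30 s[j]='b': π[30]=0 (border '')
j=31 s[j]='c': π[31]=0 (border '')
j=32 s[j]='a': π[32]=0 (border '')
j=33 s[j]='d': π[33]=1 (border 'd')
j=34 s[j]='a': k: 1→0; π[34]=0 (border '')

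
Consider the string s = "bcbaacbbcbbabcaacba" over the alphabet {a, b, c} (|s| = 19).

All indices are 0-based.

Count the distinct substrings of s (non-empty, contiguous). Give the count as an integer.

158

sorted suffixes:
  #0 SA[0]=18  'a'
  #1 SA[1]=14  'aacba'
  #2 SA[2]=3  'aacbbcbbabcaacba'
  #3 SA[3]=11  'abcaacba'
  #4 SA[4]=15  'acba'
  #5 SA[5]=4  'acbbcbbabcaacba'
  #6 SA[6]=17  'ba'
  #7 SA[7]=2  'baacbbcbbabcaacba'
  #8 SA[8]=10  'babcaacba'
  #9 SA[9]=9  'bbabcaacba'
  #10 SA[10]=6  'bbcbbabcaacba'
  #11 SA[11]=12  'bcaacba'
  #12 SA[12]=0  'bcbaacbbcbbabcaacba'
  #13 SA[13]=7  'bcbbabcaacba'
  #14 SA[14]=13  'caacba'
  #15 SA[15]=16  'cba'
  #16 SA[16]=1  'cbaacbbcbbabcaacba'
  #17 SA[17]=8  'cbbabcaacba'
  #18 SA[18]=5  'cbbcbbabcaacba'

SA = [18, 14, 3, 11, 15, 4, 17, 2, 10, 9, 6, 12, 0, 7, 13, 16, 1, 8, 5]
[i] adj suffixes → lcp
  [1] 18/14 → 1 ('a')
  [2] 14/3 → 4 ('aacb')
  [3] 3/11 → 1 ('a')
  [4] 11/15 → 1 ('a')
  [5] 15/4 → 3 ('acb')
  [6] 4/17 → 0 ('')
  [7] 17/2 → 2 ('ba')
  [8] 2/10 → 2 ('ba')
  [9] 10/9 → 1 ('b')
  [10] 9/6 → 2 ('bb')
  [11] 6/12 → 1 ('b')
  [12] 12/0 → 2 ('bc')
  [13] 0/7 → 3 ('bcb')
  [14] 7/13 → 0 ('')
  [15] 13/16 → 1 ('c')
  [16] 16/1 → 3 ('cba')
  [17] 1/8 → 2 ('cb')
  [18] 8/5 → 3 ('cbb')

n(n+1)/2 = 19·20/2 = 190
Σ LCP = 0 + 1 + 4 + 1 + 1 + 3 + 0 + 2 + 2 + 1 + 2 + 1 + 2 + 3 + 0 + 1 + 3 + 2 + 3 = 32
distinct = 190 − 32 = 158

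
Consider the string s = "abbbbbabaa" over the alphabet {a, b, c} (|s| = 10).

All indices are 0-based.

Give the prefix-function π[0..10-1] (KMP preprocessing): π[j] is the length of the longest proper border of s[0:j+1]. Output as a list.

[0, 0, 0, 0, 0, 0, 1, 2, 1, 1]

π[0] = 0
j=1 s[j]='b': π[1]=0 (border '')
j=2 s[j]='b': π[2]=0 (border '')
j=3 s[j]='b': π[3]=0 (border '')
j=4 s[j]='b': π[4]=0 (border '')
j=5 s[j]='b': π[5]=0 (border '')
j=6 s[j]='a': π[6]=1 (border 'a')
j=7 s[j]='b': π[7]=2 (border 'ab')
j=8 s[j]='a': k: 2→0; π[8]=1 (border 'a')
j=9 s[j]='a': k: 1→0; π[9]=1 (border 'a')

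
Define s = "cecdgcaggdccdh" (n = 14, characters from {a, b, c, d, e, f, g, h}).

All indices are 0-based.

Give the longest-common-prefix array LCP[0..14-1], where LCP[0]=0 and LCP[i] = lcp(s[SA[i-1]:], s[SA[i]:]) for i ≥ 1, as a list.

sorted suffixes:
  #0 SA[0]=6  'aggdccdh'
  #1 SA[1]=5  'caggdccdh'
  #2 SA[2]=10  'ccdh'
  #3 SA[3]=2  'cdgcaggdccdh'
  #4 SA[4]=11  'cdh'
  #5 SA[5]=0  'cecdgcaggdccdh'
  #6 SA[6]=9  'dccdh'
  #7 SA[7]=3  'dgcaggdccdh'
  #8 SA[8]=12  'dh'
  #9 SA[9]=1  'ecdgcaggdccdh'
  #10 SA[10]=4  'gcaggdccdh'
  #11 SA[11]=8  'gdccdh'
  #12 SA[12]=7  'ggdccdh'
  #13 SA[13]=13  'h'

SA = [6, 5, 10, 2, 11, 0, 9, 3, 12, 1, 4, 8, 7, 13]
i: (SA[i-1],SA[i]) lcp shared
  1: (6,5) 0 ''
  2: (5,10) 1 'c'
  3: (10,2) 1 'c'
  4: (2,11) 2 'cd'
  5: (11,0) 1 'c'
  6: (0,9) 0 ''
  7: (9,3) 1 'd'
  8: (3,12) 1 'd'
  9: (12,1) 0 ''
  10: (1,4) 0 ''
  11: (4,8) 1 'g'
  12: (8,7) 1 'g'
  13: (7,13) 0 ''

[0, 0, 1, 1, 2, 1, 0, 1, 1, 0, 0, 1, 1, 0]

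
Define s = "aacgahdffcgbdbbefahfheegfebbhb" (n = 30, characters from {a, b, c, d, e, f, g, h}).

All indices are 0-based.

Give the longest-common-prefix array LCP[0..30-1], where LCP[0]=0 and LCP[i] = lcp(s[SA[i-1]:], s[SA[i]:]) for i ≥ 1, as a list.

[0, 1, 1, 2, 0, 1, 2, 1, 1, 1, 0, 2, 0, 1, 0, 1, 1, 1, 0, 1, 1, 1, 1, 0, 1, 1, 0, 1, 1, 1]

rank→(start, suffix):
  0 → (0, 'aacgahdffcgbdbbefahfheegfebbhb')
  1 → (1, 'acgahdffcgbdbbefahfheegfebbhb')
  2 → (4, 'ahdffcgbdbbefahfheegfebbhb')
  3 → (17, 'ahfheegfebbhb')
  4 → (29, 'b')
  5 → (13, 'bbefahfheegfebbhb')
  6 → (26, 'bbhb')
  7 → (11, 'bdbbefahfheegfebbhb')
  8 → (14, 'befahfheegfebbhb')
  9 → (27, 'bhb')
  10 → (2, 'cgahdffcgbdbbefahfheegfebbhb')
  11 → (9, 'cgbdbbefahfheegfebbhb')
  12 → (12, 'dbbefahfheegfebbhb')
  13 → (6, 'dffcgbdbbefahfheegfebbhb')
  14 → (25, 'ebbhb')
  15 → (21, 'eegfebbhb')
  16 → (15, 'efahfheegfebbhb')
  17 → (22, 'egfebbhb')
  18 → (16, 'fahfheegfebbhb')
  19 → (8, 'fcgbdbbefahfheegfebbhb')
  20 → (24, 'febbhb')
  21 → (7, 'ffcgbdbbefahfheegfebbhb')
  22 → (19, 'fheegfebbhb')
  23 → (3, 'gahdffcgbdbbefahfheegfebbhb')
  24 → (10, 'gbdbbefahfheegfebbhb')
  25 → (23, 'gfebbhb')
  26 → (28, 'hb')
  27 → (5, 'hdffcgbdbbefahfheegfebbhb')
  28 → (20, 'heegfebbhb')
  29 → (18, 'hfheegfebbhb')

SA = [0, 1, 4, 17, 29, 13, 26, 11, 14, 27, 2, 9, 12, 6, 25, 21, 15, 22, 16, 8, 24, 7, 19, 3, 10, 23, 28, 5, 20, 18]
i: (SA[i-1],SA[i]) lcp shared
  1: (0,1) 1 'a'
  2: (1,4) 1 'a'
  3: (4,17) 2 'ah'
  4: (17,29) 0 ''
  5: (29,13) 1 'b'
  6: (13,26) 2 'bb'
  7: (26,11) 1 'b'
  8: (11,14) 1 'b'
  9: (14,27) 1 'b'
  10: (27,2) 0 ''
  11: (2,9) 2 'cg'
  12: (9,12) 0 ''
  13: (12,6) 1 'd'
  14: (6,25) 0 ''
  15: (25,21) 1 'e'
  16: (21,15) 1 'e'
  17: (15,22) 1 'e'
  18: (22,16) 0 ''
  19: (16,8) 1 'f'
  20: (8,24) 1 'f'
  21: (24,7) 1 'f'
  22: (7,19) 1 'f'
  23: (19,3) 0 ''
  24: (3,10) 1 'g'
  25: (10,23) 1 'g'
  26: (23,28) 0 ''
  27: (28,5) 1 'h'
  28: (5,20) 1 'h'
  29: (20,18) 1 'h'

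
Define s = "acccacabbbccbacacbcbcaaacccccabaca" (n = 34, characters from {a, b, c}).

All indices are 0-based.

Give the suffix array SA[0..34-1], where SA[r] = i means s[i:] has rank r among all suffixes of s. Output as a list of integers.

rank→(start, suffix):
  0 → (33, 'a')
  1 → (21, 'aaacccccabaca')
  2 → (22, 'aacccccabaca')
  3 → (29, 'abaca')
  4 → (6, 'abbbccbacacbcbcaaacccccabaca')
  5 → (31, 'aca')
  6 → (4, 'acabbbccbacacbcbcaaacccccabaca')
  7 → (13, 'acacbcbcaaacccccabaca')
  8 → (15, 'acbcbcaaacccccabaca')
  9 → (0, 'acccacabbbccbacacbcbcaaacccccabaca')
  10 → (23, 'acccccabaca')
  11 → (30, 'baca')
  12 → (12, 'bacacbcbcaaacccccabaca')
  13 → (7, 'bbbccbacacbcbcaaacccccabaca')
  14 → (8, 'bbccbacacbcbcaaacccccabaca')
  15 → (19, 'bcaaacccccabaca')
  16 → (17, 'bcbcaaacccccabaca')
  17 → (9, 'bccbacacbcbcaaacccccabaca')
  18 → (32, 'ca')
  19 → (20, 'caaacccccabaca')
  20 → (28, 'cabaca')
  21 → (5, 'cabbbccbacacbcbcaaacccccabaca')
  22 → (3, 'cacabbbccbacacbcbcaaacccccabaca')
  23 → (14, 'cacbcbcaaacccccabaca')
  24 → (11, 'cbacacbcbcaaacccccabaca')
  25 → (18, 'cbcaaacccccabaca')
  26 → (16, 'cbcbcaaacccccabaca')
  27 → (27, 'ccabaca')
  28 → (2, 'ccacabbbccbacacbcbcaaacccccabaca')
  29 → (10, 'ccbacacbcbcaaacccccabaca')
  30 → (26, 'cccabaca')
  31 → (1, 'cccacabbbccbacacbcbcaaacccccabaca')
  32 → (25, 'ccccabaca')
  33 → (24, 'cccccabaca')

[33, 21, 22, 29, 6, 31, 4, 13, 15, 0, 23, 30, 12, 7, 8, 19, 17, 9, 32, 20, 28, 5, 3, 14, 11, 18, 16, 27, 2, 10, 26, 1, 25, 24]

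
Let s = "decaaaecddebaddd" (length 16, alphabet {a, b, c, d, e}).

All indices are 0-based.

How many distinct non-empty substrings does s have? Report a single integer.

120

rank | idx | suffix
   0 |   3 | aaaecddebaddd
   1 |   4 | aaecddebaddd
   2 |  12 | addd
   3 |   5 | aecddebaddd
   4 |  11 | baddd
   5 |   2 | caaaecddebaddd
   6 |   7 | cddebaddd
   7 |  15 | d
   8 |  14 | dd
   9 |  13 | ddd
  10 |   8 | ddebaddd
  11 |   9 | debaddd
  12 |   0 | decaaaecddebaddd
  13 |  10 | ebaddd
  14 |   1 | ecaaaecddebaddd
  15 |   6 | ecddebaddd

SA = [3, 4, 12, 5, 11, 2, 7, 15, 14, 13, 8, 9, 0, 10, 1, 6]
[i] adj suffixes → lcp
  [1] 3/4 → 2 ('aa')
  [2] 4/12 → 1 ('a')
  [3] 12/5 → 1 ('a')
  [4] 5/11 → 0 ('')
  [5] 11/2 → 0 ('')
  [6] 2/7 → 1 ('c')
  [7] 7/15 → 0 ('')
  [8] 15/14 → 1 ('d')
  [9] 14/13 → 2 ('dd')
  [10] 13/8 → 2 ('dd')
  [11] 8/9 → 1 ('d')
  [12] 9/0 → 2 ('de')
  [13] 0/10 → 0 ('')
  [14] 10/1 → 1 ('e')
  [15] 1/6 → 2 ('ec')

n(n+1)/2 = 16·17/2 = 136
Σ LCP = 0 + 2 + 1 + 1 + 0 + 0 + 1 + 0 + 1 + 2 + 2 + 1 + 2 + 0 + 1 + 2 = 16
distinct = 136 − 16 = 120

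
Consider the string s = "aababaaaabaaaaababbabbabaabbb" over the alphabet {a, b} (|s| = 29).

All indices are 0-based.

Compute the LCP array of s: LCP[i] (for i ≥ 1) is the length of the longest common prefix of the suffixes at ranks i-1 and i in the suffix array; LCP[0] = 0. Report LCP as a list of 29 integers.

[0, 4, 6, 3, 5, 2, 4, 5, 3, 1, 6, 4, 3, 4, 2, 5, 3, 0, 1, 5, 3, 2, 5, 3, 6, 1, 2, 4, 2]

sorted suffixes:
  #0 SA[0]=10  'aaaaababbabbabaabbb'
  #1 SA[1]=5  'aaaabaaaaababbabbabaabbb'
  #2 SA[2]=11  'aaaababbabbabaabbb'
  #3 SA[3]=6  'aaabaaaaababbabbabaabbb'
  #4 SA[4]=12  'aaababbabbabaabbb'
  #5 SA[5]=7  'aabaaaaababbabbabaabbb'
  #6 SA[6]=0  'aababaaaabaaaaababbabbabaabbb'
  #7 SA[7]=13  'aababbabbabaabbb'
  #8 SA[8]=24  'aabbb'
  #9 SA[9]=8  'abaaaaababbabbabaabbb'
  #10 SA[10]=3  'abaaaabaaaaababbabbabaabbb'
  #11 SA[11]=22  'abaabbb'
  #12 SA[12]=1  'ababaaaabaaaaababbabbabaabbb'
  #13 SA[13]=14  'ababbabbabaabbb'
  #14 SA[14]=19  'abbabaabbb'
  #15 SA[15]=16  'abbabbabaabbb'
  #16 SA[16]=25  'abbb'
  #17 SA[17]=28  'b'
  #18 SA[18]=9  'baaaaababbabbabaabbb'
  #19 SA[19]=4  'baaaabaaaaababbabbabaabbb'
  #20 SA[20]=23  'baabbb'
  #21 SA[21]=2  'babaaaabaaaaababbabbabaabbb'
  #22 SA[22]=21  'babaabbb'
  #23 SA[23]=18  'babbabaabbb'
  #24 SA[24]=15  'babbabbabaabbb'
  #25 SA[25]=27  'bb'
  #26 SA[26]=20  'bbabaabbb'
  #27 SA[27]=17  'bbabbabaabbb'
  #28 SA[28]=26  'bbb'

SA = [10, 5, 11, 6, 12, 7, 0, 13, 24, 8, 3, 22, 1, 14, 19, 16, 25, 28, 9, 4, 23, 2, 21, 18, 15, 27, 20, 17, 26]
i: (SA[i-1],SA[i]) lcp shared
  1: (10,5) 4 'aaaa'
  2: (5,11) 6 'aaaaba'
  3: (11,6) 3 'aaa'
  4: (6,12) 5 'aaaba'
  5: (12,7) 2 'aa'
  6: (7,0) 4 'aaba'
  7: (0,13) 5 'aabab'
  8: (13,24) 3 'aab'
  9: (24,8) 1 'a'
  10: (8,3) 6 'abaaaa'
  11: (3,22) 4 'abaa'
  12: (22,1) 3 'aba'
  13: (1,14) 4 'abab'
  14: (14,19) 2 'ab'
  15: (19,16) 5 'abbab'
  16: (16,25) 3 'abb'
  17: (25,28) 0 ''
  18: (28,9) 1 'b'
  19: (9,4) 5 'baaaa'
  20: (4,23) 3 'baa'
  21: (23,2) 2 'ba'
  22: (2,21) 5 'babaa'
  23: (21,18) 3 'bab'
  24: (18,15) 6 'babbab'
  25: (15,27) 1 'b'
  26: (27,20) 2 'bb'
  27: (20,17) 4 'bbab'
  28: (17,26) 2 'bb'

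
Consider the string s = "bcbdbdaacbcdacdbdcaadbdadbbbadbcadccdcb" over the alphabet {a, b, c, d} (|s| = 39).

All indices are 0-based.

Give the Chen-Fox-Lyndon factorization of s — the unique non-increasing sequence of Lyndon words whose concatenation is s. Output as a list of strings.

["bcbdbd", "aacbcdacdbdcaadbdadbbbadbcadccdcb"]

emit factor 1: 'bcbdbd' (i=0, period=6)
emit factor 2: 'aacbcdacdbdcaadbdadbbbadbcadccdcb' (i=6, period=33)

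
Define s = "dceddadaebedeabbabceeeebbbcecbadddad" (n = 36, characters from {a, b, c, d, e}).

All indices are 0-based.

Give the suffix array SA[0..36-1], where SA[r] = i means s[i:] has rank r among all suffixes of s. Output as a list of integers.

rank→(start, suffix):
  0 → (13, 'abbabceeeebbbcecbadddad')
  1 → (16, 'abceeeebbbcecbadddad')
  2 → (34, 'ad')
  3 → (5, 'adaebedeabbabceeeebbbcecbadddad')
  4 → (30, 'adddad')
  5 → (7, 'aebedeabbabceeeebbbcecbadddad')
  6 → (15, 'babceeeebbbcecbadddad')
  7 → (29, 'badddad')
  8 → (14, 'bbabceeeebbbcecbadddad')
  9 → (23, 'bbbcecbadddad')
  10 → (24, 'bbcecbadddad')
  11 → (25, 'bcecbadddad')
  12 → (17, 'bceeeebbbcecbadddad')
  13 → (9, 'bedeabbabceeeebbbcecbadddad')
  14 → (28, 'cbadddad')
  15 → (26, 'cecbadddad')
  16 → (1, 'ceddadaebedeabbabceeeebbbcecbadddad')
  17 → (18, 'ceeeebbbcecbadddad')
  18 → (35, 'd')
  19 → (33, 'dad')
  20 → (4, 'dadaebedeabbabceeeebbbcecbadddad')
  21 → (6, 'daebedeabbabceeeebbbcecbadddad')
  22 → (0, 'dceddadaebedeabbabceeeebbbcecbadddad')
  23 → (32, 'ddad')
  24 → (3, 'ddadaebedeabbabceeeebbbcecbadddad')
  25 → (31, 'dddad')
  26 → (11, 'deabbabceeeebbbcecbadddad')
  27 → (12, 'eabbabceeeebbbcecbadddad')
  28 → (22, 'ebbbcecbadddad')
  29 → (8, 'ebedeabbabceeeebbbcecbadddad')
  30 → (27, 'ecbadddad')
  31 → (2, 'eddadaebedeabbabceeeebbbcecbadddad')
  32 → (10, 'edeabbabceeeebbbcecbadddad')
  33 → (21, 'eebbbcecbadddad')
  34 → (20, 'eeebbbcecbadddad')
  35 → (19, 'eeeebbbcecbadddad')

[13, 16, 34, 5, 30, 7, 15, 29, 14, 23, 24, 25, 17, 9, 28, 26, 1, 18, 35, 33, 4, 6, 0, 32, 3, 31, 11, 12, 22, 8, 27, 2, 10, 21, 20, 19]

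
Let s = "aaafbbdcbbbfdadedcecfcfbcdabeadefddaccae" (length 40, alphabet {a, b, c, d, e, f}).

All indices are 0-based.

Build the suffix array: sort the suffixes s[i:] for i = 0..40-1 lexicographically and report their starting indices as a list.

[0, 1, 26, 35, 13, 29, 38, 2, 8, 4, 9, 23, 5, 27, 10, 37, 7, 36, 24, 17, 21, 19, 25, 34, 12, 6, 16, 33, 14, 30, 39, 28, 18, 15, 31, 3, 22, 20, 11, 32]

rank | idx | suffix
   0 |   0 | aaafbbdcbbbfdadedcecfcfbcdabeadefddaccae
   1 |   1 | aafbbdcbbbfdadedcecfcfbcdabeadefddaccae
   2 |  26 | abeadefddaccae
   3 |  35 | accae
   4 |  13 | adedcecfcfbcdabeadefddaccae
   5 |  29 | adefddaccae
   6 |  38 | ae
   7 |   2 | afbbdcbbbfdadedcecfcfbcdabeadefddaccae
   8 |   8 | bbbfdadedcecfcfbcdabeadefddaccae
   9 |   4 | bbdcbbbfdadedcecfcfbcdabeadefddaccae
  10 |   9 | bbfdadedcecfcfbcdabeadefddaccae
  11 |  23 | bcdabeadefddaccae
  12 |   5 | bdcbbbfdadedcecfcfbcdabeadefddaccae
  13 |  27 | beadefddaccae
  14 |  10 | bfdadedcecfcfbcdabeadefddaccae
  15 |  37 | cae
  16 |   7 | cbbbfdadedcecfcfbcdabeadefddaccae
  17 |  36 | ccae
  18 |  24 | cdabeadefddaccae
  19 |  17 | cecfcfbcdabeadefddaccae
  20 |  21 | cfbcdabeadefddaccae
  21 |  19 | cfcfbcdabeadefddaccae
  22 |  25 | dabeadefddaccae
  23 |  34 | daccae
  24 |  12 | dadedcecfcfbcdabeadefddaccae
  25 |   6 | dcbbbfdadedcecfcfbcdabeadefddaccae
  26 |  16 | dcecfcfbcdabeadefddaccae
  27 |  33 | ddaccae
  28 |  14 | dedcecfcfbcdabeadefddaccae
  29 |  30 | defddaccae
  30 |  39 | e
  31 |  28 | eadefddaccae
  32 |  18 | ecfcfbcdabeadefddaccae
  33 |  15 | edcecfcfbcdabeadefddaccae
  34 |  31 | efddaccae
  35 |   3 | fbbdcbbbfdadedcecfcfbcdabeadefddaccae
  36 |  22 | fbcdabeadefddaccae
  37 |  20 | fcfbcdabeadefddaccae
  38 |  11 | fdadedcecfcfbcdabeadefddaccae
  39 |  32 | fddaccae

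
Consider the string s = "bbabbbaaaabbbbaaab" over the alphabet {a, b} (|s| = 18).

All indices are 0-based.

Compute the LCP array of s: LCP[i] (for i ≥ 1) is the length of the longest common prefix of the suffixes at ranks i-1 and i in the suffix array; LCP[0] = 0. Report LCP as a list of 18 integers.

sorted suffixes:
  #0 SA[0]=6  'aaaabbbbaaab'
  #1 SA[1]=14  'aaab'
  #2 SA[2]=7  'aaabbbbaaab'
  #3 SA[3]=15  'aab'
  #4 SA[4]=8  'aabbbbaaab'
  #5 SA[5]=16  'ab'
  #6 SA[6]=2  'abbbaaaabbbbaaab'
  #7 SA[7]=9  'abbbbaaab'
  #8 SA[8]=17  'b'
  #9 SA[9]=5  'baaaabbbbaaab'
  #10 SA[10]=13  'baaab'
  #11 SA[11]=1  'babbbaaaabbbbaaab'
  #12 SA[12]=4  'bbaaaabbbbaaab'
  #13 SA[13]=12  'bbaaab'
  #14 SA[14]=0  'bbabbbaaaabbbbaaab'
  #15 SA[15]=3  'bbbaaaabbbbaaab'
  #16 SA[16]=11  'bbbaaab'
  #17 SA[17]=10  'bbbbaaab'

SA = [6, 14, 7, 15, 8, 16, 2, 9, 17, 5, 13, 1, 4, 12, 0, 3, 11, 10]
[i] adj suffixes → lcp
  [1] 6/14 → 3 ('aaa')
  [2] 14/7 → 4 ('aaab')
  [3] 7/15 → 2 ('aa')
  [4] 15/8 → 3 ('aab')
  [5] 8/16 → 1 ('a')
  [6] 16/2 → 2 ('ab')
  [7] 2/9 → 4 ('abbb')
  [8] 9/17 → 0 ('')
  [9] 17/5 → 1 ('b')
  [10] 5/13 → 4 ('baaa')
  [11] 13/1 → 2 ('ba')
  [12] 1/4 → 1 ('b')
  [13] 4/12 → 5 ('bbaaa')
  [14] 12/0 → 3 ('bba')
  [15] 0/3 → 2 ('bb')
  [16] 3/11 → 6 ('bbbaaa')
  [17] 11/10 → 3 ('bbb')

[0, 3, 4, 2, 3, 1, 2, 4, 0, 1, 4, 2, 1, 5, 3, 2, 6, 3]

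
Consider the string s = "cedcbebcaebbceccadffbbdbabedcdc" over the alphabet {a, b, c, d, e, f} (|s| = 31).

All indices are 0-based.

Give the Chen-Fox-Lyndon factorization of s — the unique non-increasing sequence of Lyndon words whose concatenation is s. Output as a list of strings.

["ced", "c", "be", "bc", "aebbcecc", "adffbbdb", "abedcdc"]

emit factor 1: 'ced' (i=0, period=3)
emit factor 2: 'c' (i=3, period=1)
emit factor 3: 'be' (i=4, period=2)
emit factor 4: 'bc' (i=6, period=2)
emit factor 5: 'aebbcecc' (i=8, period=8)
emit factor 6: 'adffbbdb' (i=16, period=8)
emit factor 7: 'abedcdc' (i=24, period=7)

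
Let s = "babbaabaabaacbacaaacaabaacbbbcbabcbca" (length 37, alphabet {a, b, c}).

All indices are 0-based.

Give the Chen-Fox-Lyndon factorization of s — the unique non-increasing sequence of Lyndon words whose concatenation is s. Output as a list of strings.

["b", "abb", "aabaabaacbac", "aaacaabaacbbbcbabcbc", "a"]

emit factor 1: 'b' (i=0, period=1)
emit factor 2: 'abb' (i=1, period=3)
emit factor 3: 'aabaabaacbac' (i=4, period=12)
emit factor 4: 'aaacaabaacbbbcbabcbc' (i=16, period=20)
emit factor 5: 'a' (i=36, period=1)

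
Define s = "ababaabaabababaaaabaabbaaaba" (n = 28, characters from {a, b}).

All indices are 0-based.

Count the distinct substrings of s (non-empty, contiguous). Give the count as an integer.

313

rank | idx | suffix
   0 |  27 | a
   1 |  14 | aaaabaabbaaaba
   2 |  23 | aaaba
   3 |  15 | aaabaabbaaaba
   4 |  24 | aaba
   5 |   4 | aabaabababaaaabaabbaaaba
   6 |  16 | aabaabbaaaba
   7 |   7 | aabababaaaabaabbaaaba
   8 |  19 | aabbaaaba
   9 |  25 | aba
  10 |  12 | abaaaabaabbaaaba
  11 |   2 | abaabaabababaaaabaabbaaaba
  12 |   5 | abaabababaaaabaabbaaaba
  13 |  17 | abaabbaaaba
  14 |  10 | ababaaaabaabbaaaba
  15 |   0 | ababaabaabababaaaabaabbaaaba
  16 |   8 | abababaaaabaabbaaaba
  17 |  20 | abbaaaba
  18 |  26 | ba
  19 |  13 | baaaabaabbaaaba
  20 |  22 | baaaba
  21 |   3 | baabaabababaaaabaabbaaaba
  22 |   6 | baabababaaaabaabbaaaba
  23 |  18 | baabbaaaba
  24 |  11 | babaaaabaabbaaaba
  25 |   1 | babaabaabababaaaabaabbaaaba
  26 |   9 | bababaaaabaabbaaaba
  27 |  21 | bbaaaba

SA = [27, 14, 23, 15, 24, 4, 16, 7, 19, 25, 12, 2, 5, 17, 10, 0, 8, 20, 26, 13, 22, 3, 6, 18, 11, 1, 9, 21]
rank  pair      lcp
   1  s[27:],s[14:]  1  'a'
   2  s[14:],s[23:]  3  'aaa'
   3  s[23:],s[15:]  5  'aaaba'
   4  s[15:],s[24:]  2  'aa'
   5  s[24:],s[4:]  4  'aaba'
   6  s[4:],s[16:]  6  'aabaab'
   7  s[16:],s[7:]  4  'aaba'
   8  s[7:],s[19:]  3  'aab'
   9  s[19:],s[25:]  1  'a'
  10  s[25:],s[12:]  3  'aba'
  11  s[12:],s[2:]  4  'abaa'
  12  s[2:],s[5:]  6  'abaaba'
  13  s[5:],s[17:]  5  'abaab'
  14  s[17:],s[10:]  3  'aba'
  15  s[10:],s[0:]  6  'ababaa'
  16  s[0:],s[8:]  5  'ababa'
  17  s[8:],s[20:]  2  'ab'
  18  s[20:],s[26:]  0  ''
  19  s[26:],s[13:]  2  'ba'
  20  s[13:],s[22:]  4  'baaa'
  21  s[22:],s[3:]  3  'baa'
  22  s[3:],s[6:]  5  'baaba'
  23  s[6:],s[18:]  4  'baab'
  24  s[18:],s[11:]  2  'ba'
  25  s[11:],s[1:]  5  'babaa'
  26  s[1:],s[9:]  4  'baba'
  27  s[9:],s[21:]  1  'b'

n(n+1)/2 = 28·29/2 = 406
Σ LCP = 0 + 1 + 3 + 5 + 2 + 4 + 6 + 4 + 3 + 1 + 3 + 4 + 6 + 5 + 3 + 6 + 5 + 2 + 0 + 2 + 4 + 3 + 5 + 4 + 2 + 5 + 4 + 1 = 93
distinct = 406 − 93 = 313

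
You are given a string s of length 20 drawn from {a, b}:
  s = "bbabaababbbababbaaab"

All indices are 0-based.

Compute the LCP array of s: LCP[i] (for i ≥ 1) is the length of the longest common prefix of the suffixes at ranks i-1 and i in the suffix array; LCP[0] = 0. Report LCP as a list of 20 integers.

rank | idx | suffix
   0 |  16 | aaab
   1 |  17 | aab
   2 |   4 | aababbbababbaaab
   3 |  18 | ab
   4 |   2 | abaababbbababbaaab
   5 |  11 | ababbaaab
   6 |   5 | ababbbababbaaab
   7 |  13 | abbaaab
   8 |   7 | abbbababbaaab
   9 |  19 | b
  10 |  15 | baaab
  11 |   3 | baababbbababbaaab
  12 |   1 | babaababbbababbaaab
  13 |  10 | bababbaaab
  14 |  12 | babbaaab
  15 |   6 | babbbababbaaab
  16 |  14 | bbaaab
  17 |   0 | bbabaababbbababbaaab
  18 |   9 | bbababbaaab
  19 |   8 | bbbababbaaab

SA = [16, 17, 4, 18, 2, 11, 5, 13, 7, 19, 15, 3, 1, 10, 12, 6, 14, 0, 9, 8]
rank  pair      lcp
   1  s[16:],s[17:]  2  'aa'
   2  s[17:],s[4:]  3  'aab'
   3  s[4:],s[18:]  1  'a'
   4  s[18:],s[2:]  2  'ab'
   5  s[2:],s[11:]  3  'aba'
   6  s[11:],s[5:]  5  'ababb'
   7  s[5:],s[13:]  2  'ab'
   8  s[13:],s[7:]  3  'abb'
   9  s[7:],s[19:]  0  ''
  10  s[19:],s[15:]  1  'b'
  11  s[15:],s[3:]  3  'baa'
  12  s[3:],s[1:]  2  'ba'
  13  s[1:],s[10:]  4  'baba'
  14  s[10:],s[12:]  3  'bab'
  15  s[12:],s[6:]  4  'babb'
  16  s[6:],s[14:]  1  'b'
  17  s[14:],s[0:]  3  'bba'
  18  s[0:],s[9:]  5  'bbaba'
  19  s[9:],s[8:]  2  'bb'

[0, 2, 3, 1, 2, 3, 5, 2, 3, 0, 1, 3, 2, 4, 3, 4, 1, 3, 5, 2]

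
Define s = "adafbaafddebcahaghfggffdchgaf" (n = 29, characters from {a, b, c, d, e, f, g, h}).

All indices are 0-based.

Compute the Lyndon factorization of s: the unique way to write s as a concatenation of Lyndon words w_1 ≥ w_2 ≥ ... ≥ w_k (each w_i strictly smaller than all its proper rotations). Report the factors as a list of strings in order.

["adafb", "aafddebcahaghfggffdchgaf"]

emit factor 1: 'adafb' (i=0, period=5)
emit factor 2: 'aafddebcahaghfggffdchgaf' (i=5, period=24)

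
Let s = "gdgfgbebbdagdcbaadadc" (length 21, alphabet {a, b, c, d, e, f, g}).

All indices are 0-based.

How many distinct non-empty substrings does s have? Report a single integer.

213

sorted suffixes:
  #0 SA[0]=15  'aadadc'
  #1 SA[1]=16  'adadc'
  #2 SA[2]=18  'adc'
  #3 SA[3]=10  'agdcbaadadc'
  #4 SA[4]=14  'baadadc'
  #5 SA[5]=7  'bbdagdcbaadadc'
  #6 SA[6]=8  'bdagdcbaadadc'
  #7 SA[7]=5  'bebbdagdcbaadadc'
  #8 SA[8]=20  'c'
  #9 SA[9]=13  'cbaadadc'
  #10 SA[10]=17  'dadc'
  #11 SA[11]=9  'dagdcbaadadc'
  #12 SA[12]=19  'dc'
  #13 SA[13]=12  'dcbaadadc'
  #14 SA[14]=1  'dgfgbebbdagdcbaadadc'
  #15 SA[15]=6  'ebbdagdcbaadadc'
  #16 SA[16]=3  'fgbebbdagdcbaadadc'
  #17 SA[17]=4  'gbebbdagdcbaadadc'
  #18 SA[18]=11  'gdcbaadadc'
  #19 SA[19]=0  'gdgfgbebbdagdcbaadadc'
  #20 SA[20]=2  'gfgbebbdagdcbaadadc'

SA = [15, 16, 18, 10, 14, 7, 8, 5, 20, 13, 17, 9, 19, 12, 1, 6, 3, 4, 11, 0, 2]
i: (SA[i-1],SA[i]) lcp shared
  1: (15,16) 1 'a'
  2: (16,18) 2 'ad'
  3: (18,10) 1 'a'
  4: (10,14) 0 ''
  5: (14,7) 1 'b'
  6: (7,8) 1 'b'
  7: (8,5) 1 'b'
  8: (5,20) 0 ''
  9: (20,13) 1 'c'
  10: (13,17) 0 ''
  11: (17,9) 2 'da'
  12: (9,19) 1 'd'
  13: (19,12) 2 'dc'
  14: (12,1) 1 'd'
  15: (1,6) 0 ''
  16: (6,3) 0 ''
  17: (3,4) 0 ''
  18: (4,11) 1 'g'
  19: (11,0) 2 'gd'
  20: (0,2) 1 'g'

n(n+1)/2 = 21·22/2 = 231
Σ LCP = 0 + 1 + 2 + 1 + 0 + 1 + 1 + 1 + 0 + 1 + 0 + 2 + 1 + 2 + 1 + 0 + 0 + 0 + 1 + 2 + 1 = 18
distinct = 231 − 18 = 213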